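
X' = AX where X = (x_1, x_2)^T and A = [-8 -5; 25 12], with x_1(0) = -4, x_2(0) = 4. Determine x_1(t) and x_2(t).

Coefficient matrix A = [[-8, -5], [25, 12]].
Characteristic polynomial det(A - λI) = λ^2 - 4λ + 29 = 0.
Eigenvalues λ = 2 ± 5i (complex conjugate pair).
For λ=2+5i: an eigenvector is (-1,2) - i(0,-1) = (-1, 2 + i).
A real fundamental pair from Re and Im of e^((2+5i)t)v: X_1 = e^(2t)(cos(5t)·(-1,2) + sin(5t)·(0,-1)), X_2 = e^(2t)(sin(5t)·(-1,2) - cos(5t)·(0,-1)).
General solution: C_1X_1 + C_2X_2.
Applying x_1(0)=-4, x_2(0)=4 gives C_1=4, C_2=-4.

x_1(t) = 4e^(2t)sin(5t) - 4e^(2t)cos(5t), x_2(t) = -12e^(2t)sin(5t) + 4e^(2t)cos(5t)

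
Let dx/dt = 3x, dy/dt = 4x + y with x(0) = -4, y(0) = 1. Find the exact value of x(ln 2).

-32

A = [[3,0],[4,1]]; eigenvalues λ = 1, 3.
Eigenvectors: (0,1) for λ=1, (-1,-2) for λ=3.
From the initial condition, c_1 = 9, c_2 = 4.
x(ln 2) = (9)(2^1)(0) + (4)(2^3)(-1) = -32.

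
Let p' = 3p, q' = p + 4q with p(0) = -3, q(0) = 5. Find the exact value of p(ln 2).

-24

A = [[3,0],[1,4]]; eigenvalues λ = 3, 4.
Eigenvectors: (-1,1) for λ=3, (0,1) for λ=4.
From the initial condition, c_1 = 3, c_2 = 2.
p(ln 2) = (3)(2^3)(-1) + (2)(2^4)(0) = -24.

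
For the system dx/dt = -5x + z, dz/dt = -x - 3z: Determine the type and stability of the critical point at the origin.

stable improper node

A = [[-5,1],[-1,-3]]; det(A-λI) = λ^2 + 8λ + 16.
repeated λ = -4 with a single eigenvector.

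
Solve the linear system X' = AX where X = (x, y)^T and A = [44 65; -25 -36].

Coefficient matrix A = [[44, 65], [-25, -36]].
Characteristic polynomial det(A - λI) = λ^2 - 8λ + 41 = 0.
Eigenvalues λ = 4 ± 5i (complex conjugate pair).
For λ=4+5i: an eigenvector is (3,-2) - i(-2,1) = (3 + 2i, -2 - i).
A real fundamental pair from Re and Im of e^((4+5i)t)v: X_1 = e^(4t)(cos(5t)·(3,-2) + sin(5t)·(-2,1)), X_2 = e^(4t)(sin(5t)·(3,-2) - cos(5t)·(-2,1)).
General solution: c_1X_1 + c_2X_2.

x(t) = -2c_1e^(4t)sin(5t) + 3c_1e^(4t)cos(5t) + 3c_2e^(4t)sin(5t) + 2c_2e^(4t)cos(5t), y(t) = c_1e^(4t)sin(5t) - 2c_1e^(4t)cos(5t) - 2c_2e^(4t)sin(5t) - c_2e^(4t)cos(5t)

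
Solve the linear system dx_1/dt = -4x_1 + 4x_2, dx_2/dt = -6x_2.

Coefficient matrix A = [[-4, 4], [0, -6]].
Characteristic polynomial det(A - λI) = λ^2 + 10λ + 24 = 0.
Eigenvalues λ = -4, -6.
For λ=-4: (A-λI) row 1 is [0, 4], so an eigenvector is (1, 0).
For λ=-6: (A-λI) row 1 is [2, 4], so an eigenvector is (-2, 1).
General solution: c_1e^(-4t)(1,0) + c_2e^(-6t)(-2,1).

x_1(t) = c_1e^(-4t) - 2c_2e^(-6t), x_2(t) = c_2e^(-6t)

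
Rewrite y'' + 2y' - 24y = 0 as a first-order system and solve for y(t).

Let x_1 = y, x_2 = y'. Then x_1' = x_2 and x_2' = 24x_1 - 2x_2.
A = [[0,1],[24,-2]]; det(A-λI) = λ^2 + 2λ - 24.
Eigenvalues λ = 4, -6 with eigenvectors (1,4), (1,-6).

y(t) = K_1e^(4t) + K_2e^(-6t)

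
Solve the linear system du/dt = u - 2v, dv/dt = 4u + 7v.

u(t) = C_1e^(3t) - C_2e^(5t), v(t) = -C_1e^(3t) + 2C_2e^(5t)

Coefficient matrix A = [[1, -2], [4, 7]].
Characteristic polynomial det(A - λI) = λ^2 - 8λ + 15 = 0.
Eigenvalues λ = 3, 5.
For λ=3: (A-λI) row 1 is [-2, -2], so an eigenvector is (1, -1).
For λ=5: (A-λI) row 1 is [-4, -2], so an eigenvector is (-1, 2).
General solution: C_1e^(3t)(1,-1) + C_2e^(5t)(-1,2).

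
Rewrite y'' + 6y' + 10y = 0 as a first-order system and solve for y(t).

y(t) = C_1e^(-3t)cos(t) + C_2e^(-3t)sin(t)

Let x_1 = y, x_2 = y'. Then x_1' = x_2 and x_2' = -10x_1 - 6x_2.
A = [[0,1],[-10,-6]]; det(A-λI) = λ^2 + 6λ + 10.
Eigenvalues λ = -3 ± i.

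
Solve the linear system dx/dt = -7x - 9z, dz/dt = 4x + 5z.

x(t) = -3C_1e^(-t) - 3C_2te^(-t) - C_2e^(-t), z(t) = 2C_1e^(-t) + 2C_2te^(-t) + C_2e^(-t)

Coefficient matrix A = [[-7, -9], [4, 5]].
Characteristic polynomial det(A - λI) = λ^2 + 2λ + 1 = 0.
Single eigenvalue λ = -1 with algebraic multiplicity 2.
Eigenvector v = (-3,2); generalized eigenvector w with (A-λI)w=v is (-1,1).
General solution: e^(-t)[C_1·v + C_2·(t·v + w)].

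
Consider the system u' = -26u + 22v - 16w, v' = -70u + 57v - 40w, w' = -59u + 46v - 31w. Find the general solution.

Coefficient matrix A = [[-26, 22, -16], [-70, 57, -40], [-59, 46, -31]].
det(A - λI) = 0 gives eigenvalues λ = 2, -3, 1.
For λ=2: eigenvector (1,2,1).
For λ=-3: eigenvector (2,5,4).
For λ=1: eigenvector (-4,-10,-7).
General solution: c_1e^(2t)(1,2,1) + c_2e^(-3t)(2,5,4) + c_3e^(t)(-4,-10,-7).

u(t) = c_1e^(2t) + 2c_2e^(-3t) - 4c_3e^(t), v(t) = 2c_1e^(2t) + 5c_2e^(-3t) - 10c_3e^(t), w(t) = c_1e^(2t) + 4c_2e^(-3t) - 7c_3e^(t)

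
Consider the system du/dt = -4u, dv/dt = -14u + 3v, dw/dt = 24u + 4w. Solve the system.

u(t) = c_1e^(-4t), v(t) = 2c_1e^(-4t) + c_3e^(3t), w(t) = -3c_1e^(-4t) + c_2e^(4t)

Coefficient matrix A = [[-4, 0, 0], [-14, 3, 0], [24, 0, 4]].
det(A - λI) = 0 gives eigenvalues λ = -4, 4, 3.
For λ=-4: eigenvector (1,2,-3).
For λ=4: eigenvector (0,0,1).
For λ=3: eigenvector (0,1,0).
General solution: c_1e^(-4t)(1,2,-3) + c_2e^(4t)(0,0,1) + c_3e^(3t)(0,1,0).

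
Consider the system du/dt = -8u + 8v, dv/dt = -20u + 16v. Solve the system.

Coefficient matrix A = [[-8, 8], [-20, 16]].
Characteristic polynomial det(A - λI) = λ^2 - 8λ + 32 = 0.
Eigenvalues λ = 4 ± 4i (complex conjugate pair).
For λ=4+4i: an eigenvector is (1,1) - i(-1,-2) = (1 + i, 1 + 2i).
A real fundamental pair from Re and Im of e^((4+4i)t)v: X_1 = e^(4t)(cos(4t)·(1,1) + sin(4t)·(-1,-2)), X_2 = e^(4t)(sin(4t)·(1,1) - cos(4t)·(-1,-2)).
General solution: C_1X_1 + C_2X_2.

u(t) = -C_1e^(4t)sin(4t) + C_1e^(4t)cos(4t) + C_2e^(4t)sin(4t) + C_2e^(4t)cos(4t), v(t) = -2C_1e^(4t)sin(4t) + C_1e^(4t)cos(4t) + C_2e^(4t)sin(4t) + 2C_2e^(4t)cos(4t)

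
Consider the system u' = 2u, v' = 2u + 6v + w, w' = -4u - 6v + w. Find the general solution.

u(t) = C_3e^(2t), v(t) = -C_1e^(3t) + C_2e^(4t) - C_3e^(2t), w(t) = 3C_1e^(3t) - 2C_2e^(4t) + 2C_3e^(2t)

Coefficient matrix A = [[2, 0, 0], [2, 6, 1], [-4, -6, 1]].
det(A - λI) = 0 gives eigenvalues λ = 3, 4, 2.
For λ=3: eigenvector (0,-1,3).
For λ=4: eigenvector (0,1,-2).
For λ=2: eigenvector (1,-1,2).
General solution: C_1e^(3t)(0,-1,3) + C_2e^(4t)(0,1,-2) + C_3e^(2t)(1,-1,2).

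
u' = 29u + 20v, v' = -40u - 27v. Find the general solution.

u(t) = -C_1e^(t)sin(4t) + 2C_1e^(t)cos(4t) + 2C_2e^(t)sin(4t) + C_2e^(t)cos(4t), v(t) = C_1e^(t)sin(4t) - 3C_1e^(t)cos(4t) - 3C_2e^(t)sin(4t) - C_2e^(t)cos(4t)

Coefficient matrix A = [[29, 20], [-40, -27]].
Characteristic polynomial det(A - λI) = λ^2 - 2λ + 17 = 0.
Eigenvalues λ = 1 ± 4i (complex conjugate pair).
For λ=1+4i: an eigenvector is (2,-3) - i(-1,1) = (2 + i, -3 - i).
A real fundamental pair from Re and Im of e^((1+4i)t)v: X_1 = e^(t)(cos(4t)·(2,-3) + sin(4t)·(-1,1)), X_2 = e^(t)(sin(4t)·(2,-3) - cos(4t)·(-1,1)).
General solution: C_1X_1 + C_2X_2.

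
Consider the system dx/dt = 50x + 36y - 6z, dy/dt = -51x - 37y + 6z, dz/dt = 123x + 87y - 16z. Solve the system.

Coefficient matrix A = [[50, 36, -6], [-51, -37, 6], [123, 87, -16]].
det(A - λI) = 0 gives eigenvalues λ = 2, -4, -1.
For λ=2: eigenvector (1,-1,2).
For λ=-4: eigenvector (1,-1,3).
For λ=-1: eigenvector (-2,3,1).
General solution: C_1e^(2t)(1,-1,2) + C_2e^(-4t)(1,-1,3) + C_3e^(-t)(-2,3,1).

x(t) = C_1e^(2t) + C_2e^(-4t) - 2C_3e^(-t), y(t) = -C_1e^(2t) - C_2e^(-4t) + 3C_3e^(-t), z(t) = 2C_1e^(2t) + 3C_2e^(-4t) + C_3e^(-t)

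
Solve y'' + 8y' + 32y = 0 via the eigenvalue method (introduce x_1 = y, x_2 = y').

Let x_1 = y, x_2 = y'. Then x_1' = x_2 and x_2' = -32x_1 - 8x_2.
A = [[0,1],[-32,-8]]; det(A-λI) = λ^2 + 8λ + 32.
Eigenvalues λ = -4 ± 4i.

y(t) = K_1e^(-4t)cos(4t) + K_2e^(-4t)sin(4t)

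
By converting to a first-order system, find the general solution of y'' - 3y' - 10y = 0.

Let x_1 = y, x_2 = y'. Then x_1' = x_2 and x_2' = 10x_1 + 3x_2.
A = [[0,1],[10,3]]; det(A-λI) = λ^2 - 3λ - 10.
Eigenvalues λ = -2, 5 with eigenvectors (1,-2), (1,5).

y(t) = C_1e^(-2t) + C_2e^(5t)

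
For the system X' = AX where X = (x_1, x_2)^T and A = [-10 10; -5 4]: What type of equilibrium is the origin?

A = [[-10,10],[-5,4]]; det(A-λI) = λ^2 + 6λ + 10.
λ = -3 ± i: negative real part.

stable spiral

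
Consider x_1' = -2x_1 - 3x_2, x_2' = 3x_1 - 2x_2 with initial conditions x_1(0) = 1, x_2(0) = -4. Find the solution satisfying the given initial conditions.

Coefficient matrix A = [[-2, -3], [3, -2]].
Characteristic polynomial det(A - λI) = λ^2 + 4λ + 13 = 0.
Eigenvalues λ = -2 ± 3i (complex conjugate pair).
For λ=-2+3i: an eigenvector is (0,-1) - i(1,0) = (0 - i, -1).
A real fundamental pair from Re and Im of e^((-2+3i)t)v: X_1 = e^(-2t)(cos(3t)·(0,-1) + sin(3t)·(1,0)), X_2 = e^(-2t)(sin(3t)·(0,-1) - cos(3t)·(1,0)).
General solution: c_1X_1 + c_2X_2.
Applying x_1(0)=1, x_2(0)=-4 gives c_1=4, c_2=-1.

x_1(t) = 4e^(-2t)sin(3t) + e^(-2t)cos(3t), x_2(t) = e^(-2t)sin(3t) - 4e^(-2t)cos(3t)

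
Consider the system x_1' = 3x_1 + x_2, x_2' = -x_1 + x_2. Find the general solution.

x_1(t) = C_1e^(2t) + C_2te^(2t) + 3C_2e^(2t), x_2(t) = -C_1e^(2t) - C_2te^(2t) - 2C_2e^(2t)

Coefficient matrix A = [[3, 1], [-1, 1]].
Characteristic polynomial det(A - λI) = λ^2 - 4λ + 4 = 0.
Single eigenvalue λ = 2 with algebraic multiplicity 2.
Eigenvector v = (1,-1); generalized eigenvector w with (A-λI)w=v is (3,-2).
General solution: e^(2t)[C_1·v + C_2·(t·v + w)].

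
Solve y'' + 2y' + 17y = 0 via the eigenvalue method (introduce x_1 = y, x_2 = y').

y(t) = C_1e^(-t)cos(4t) + C_2e^(-t)sin(4t)

Let x_1 = y, x_2 = y'. Then x_1' = x_2 and x_2' = -17x_1 - 2x_2.
A = [[0,1],[-17,-2]]; det(A-λI) = λ^2 + 2λ + 17.
Eigenvalues λ = -1 ± 4i.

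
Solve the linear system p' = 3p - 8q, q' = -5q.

Coefficient matrix A = [[3, -8], [0, -5]].
Characteristic polynomial det(A - λI) = λ^2 + 2λ - 15 = 0.
Eigenvalues λ = 3, -5.
For λ=3: (A-λI) row 1 is [0, -8], so an eigenvector is (-1, 0).
For λ=-5: (A-λI) row 1 is [8, -8], so an eigenvector is (1, 1).
General solution: K_1e^(3t)(-1,0) + K_2e^(-5t)(1,1).

p(t) = -K_1e^(3t) + K_2e^(-5t), q(t) = K_2e^(-5t)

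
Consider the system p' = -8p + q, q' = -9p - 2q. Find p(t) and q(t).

p(t) = -c_1e^(-5t) - c_2te^(-5t) + c_2e^(-5t), q(t) = -3c_1e^(-5t) - 3c_2te^(-5t) + 2c_2e^(-5t)

Coefficient matrix A = [[-8, 1], [-9, -2]].
Characteristic polynomial det(A - λI) = λ^2 + 10λ + 25 = 0.
Single eigenvalue λ = -5 with algebraic multiplicity 2.
Eigenvector v = (-1,-3); generalized eigenvector w with (A-λI)w=v is (1,2).
General solution: e^(-5t)[c_1·v + c_2·(t·v + w)].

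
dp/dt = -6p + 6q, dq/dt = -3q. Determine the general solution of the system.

Coefficient matrix A = [[-6, 6], [0, -3]].
Characteristic polynomial det(A - λI) = λ^2 + 9λ + 18 = 0.
Eigenvalues λ = -3, -6.
For λ=-3: (A-λI) row 1 is [-3, 6], so an eigenvector is (-2, -1).
For λ=-6: (A-λI) row 1 is [0, 6], so an eigenvector is (1, 0).
General solution: K_1e^(-3t)(-2,-1) + K_2e^(-6t)(1,0).

p(t) = -2K_1e^(-3t) + K_2e^(-6t), q(t) = -K_1e^(-3t)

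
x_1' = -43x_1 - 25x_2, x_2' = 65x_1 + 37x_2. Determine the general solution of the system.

Coefficient matrix A = [[-43, -25], [65, 37]].
Characteristic polynomial det(A - λI) = λ^2 + 6λ + 34 = 0.
Eigenvalues λ = -3 ± 5i (complex conjugate pair).
For λ=-3+5i: an eigenvector is (2,-3) - i(-1,2) = (2 + i, -3 - 2i).
A real fundamental pair from Re and Im of e^((-3+5i)t)v: X_1 = e^(-3t)(cos(5t)·(2,-3) + sin(5t)·(-1,2)), X_2 = e^(-3t)(sin(5t)·(2,-3) - cos(5t)·(-1,2)).
General solution: K_1X_1 + K_2X_2.

x_1(t) = -K_1e^(-3t)sin(5t) + 2K_1e^(-3t)cos(5t) + 2K_2e^(-3t)sin(5t) + K_2e^(-3t)cos(5t), x_2(t) = 2K_1e^(-3t)sin(5t) - 3K_1e^(-3t)cos(5t) - 3K_2e^(-3t)sin(5t) - 2K_2e^(-3t)cos(5t)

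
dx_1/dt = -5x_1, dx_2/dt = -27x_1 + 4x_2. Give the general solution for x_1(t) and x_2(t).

Coefficient matrix A = [[-5, 0], [-27, 4]].
Characteristic polynomial det(A - λI) = λ^2 + λ - 20 = 0.
Eigenvalues λ = -5, 4.
For λ=-5: (A-λI) row 2 is [-27, 9], so an eigenvector is (-1, -3).
For λ=4: (A-λI) row 1 is [-9, 0], so an eigenvector is (0, 1).
General solution: c_1e^(-5t)(-1,-3) + c_2e^(4t)(0,1).

x_1(t) = -c_1e^(-5t), x_2(t) = -3c_1e^(-5t) + c_2e^(4t)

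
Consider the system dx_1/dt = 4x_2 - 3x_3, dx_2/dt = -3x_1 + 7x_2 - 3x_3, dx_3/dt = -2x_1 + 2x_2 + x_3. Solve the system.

x_1(t) = c_1e^(3t) + c_2e^(t) + c_3e^(4t), x_2(t) = c_2e^(t) + c_3e^(4t), x_3(t) = -c_1e^(3t) + c_2e^(t)

Coefficient matrix A = [[0, 4, -3], [-3, 7, -3], [-2, 2, 1]].
det(A - λI) = 0 gives eigenvalues λ = 3, 1, 4.
For λ=3: eigenvector (1,0,-1).
For λ=1: eigenvector (1,1,1).
For λ=4: eigenvector (1,1,0).
General solution: c_1e^(3t)(1,0,-1) + c_2e^(t)(1,1,1) + c_3e^(4t)(1,1,0).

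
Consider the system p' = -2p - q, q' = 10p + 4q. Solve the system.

p(t) = -c_1e^(t)cos(t) - c_2e^(t)sin(t), q(t) = -c_1e^(t)sin(t) + 3c_1e^(t)cos(t) + 3c_2e^(t)sin(t) + c_2e^(t)cos(t)

Coefficient matrix A = [[-2, -1], [10, 4]].
Characteristic polynomial det(A - λI) = λ^2 - 2λ + 2 = 0.
Eigenvalues λ = 1 ± i (complex conjugate pair).
For λ=1+i: an eigenvector is (-1,3) - i(0,-1) = (-1, 3 + i).
A real fundamental pair from Re and Im of e^((1+i)t)v: X_1 = e^(t)(cos(t)·(-1,3) + sin(t)·(0,-1)), X_2 = e^(t)(sin(t)·(-1,3) - cos(t)·(0,-1)).
General solution: c_1X_1 + c_2X_2.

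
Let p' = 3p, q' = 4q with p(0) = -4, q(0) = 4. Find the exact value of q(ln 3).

324

A = [[3,0],[0,4]]; eigenvalues λ = 4, 3.
Eigenvectors: (0,1) for λ=4, (-1,0) for λ=3.
From the initial condition, c_1 = 4, c_2 = 4.
q(ln 3) = (4)(3^4)(1) + (4)(3^3)(0) = 324.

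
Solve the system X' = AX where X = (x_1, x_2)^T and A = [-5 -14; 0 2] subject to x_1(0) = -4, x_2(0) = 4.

x_1(t) = -8e^(2t) + 4e^(-5t), x_2(t) = 4e^(2t)

Coefficient matrix A = [[-5, -14], [0, 2]].
Characteristic polynomial det(A - λI) = λ^2 + 3λ - 10 = 0.
Eigenvalues λ = -5, 2.
For λ=-5: (A-λI) row 1 is [0, -14], so an eigenvector is (1, 0).
For λ=2: (A-λI) row 1 is [-7, -14], so an eigenvector is (2, -1).
General solution: K_1e^(-5t)(1,0) + K_2e^(2t)(2,-1).
Applying x_1(0)=-4, x_2(0)=4 gives K_1=4, K_2=-4.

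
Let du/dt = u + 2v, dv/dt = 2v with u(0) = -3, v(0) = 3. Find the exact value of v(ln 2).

12

A = [[1,2],[0,2]]; eigenvalues λ = 2, 1.
Eigenvectors: (-2,-1) for λ=2, (1,0) for λ=1.
From the initial condition, c_1 = -3, c_2 = -9.
v(ln 2) = (-3)(2^2)(-1) + (-9)(2^1)(0) = 12.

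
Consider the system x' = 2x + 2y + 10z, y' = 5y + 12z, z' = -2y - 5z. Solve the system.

x(t) = K_1e^(2t) + 2K_2e^(-t) + 4K_3e^(t), y(t) = 2K_2e^(-t) + 3K_3e^(t), z(t) = -K_2e^(-t) - K_3e^(t)

Coefficient matrix A = [[2, 2, 10], [0, 5, 12], [0, -2, -5]].
det(A - λI) = 0 gives eigenvalues λ = 2, -1, 1.
For λ=2: eigenvector (1,0,0).
For λ=-1: eigenvector (2,2,-1).
For λ=1: eigenvector (4,3,-1).
General solution: K_1e^(2t)(1,0,0) + K_2e^(-t)(2,2,-1) + K_3e^(t)(4,3,-1).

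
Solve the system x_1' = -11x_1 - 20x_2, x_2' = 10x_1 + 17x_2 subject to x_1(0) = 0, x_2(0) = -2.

Coefficient matrix A = [[-11, -20], [10, 17]].
Characteristic polynomial det(A - λI) = λ^2 - 6λ + 13 = 0.
Eigenvalues λ = 3 ± 2i (complex conjugate pair).
For λ=3+2i: an eigenvector is (-1,1) - i(-3,2) = (-1 + 3i, 1 - 2i).
A real fundamental pair from Re and Im of e^((3+2i)t)v: X_1 = e^(3t)(cos(2t)·(-1,1) + sin(2t)·(-3,2)), X_2 = e^(3t)(sin(2t)·(-1,1) - cos(2t)·(-3,2)).
General solution: K_1X_1 + K_2X_2.
Applying x_1(0)=0, x_2(0)=-2 gives K_1=-6, K_2=-2.

x_1(t) = 20e^(3t)sin(2t), x_2(t) = -14e^(3t)sin(2t) - 2e^(3t)cos(2t)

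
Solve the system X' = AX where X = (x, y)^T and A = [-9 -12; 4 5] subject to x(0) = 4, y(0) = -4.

x(t) = 12e^(-t) - 8e^(-3t), y(t) = -8e^(-t) + 4e^(-3t)

Coefficient matrix A = [[-9, -12], [4, 5]].
Characteristic polynomial det(A - λI) = λ^2 + 4λ + 3 = 0.
Eigenvalues λ = -1, -3.
For λ=-1: (A-λI) row 1 is [-8, -12], so an eigenvector is (3, -2).
For λ=-3: (A-λI) row 1 is [-6, -12], so an eigenvector is (-2, 1).
General solution: c_1e^(-t)(3,-2) + c_2e^(-3t)(-2,1).
Applying x(0)=4, y(0)=-4 gives c_1=4, c_2=4.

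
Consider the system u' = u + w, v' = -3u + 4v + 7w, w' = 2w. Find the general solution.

Coefficient matrix A = [[1, 0, 1], [-3, 4, 7], [0, 0, 2]].
det(A - λI) = 0 gives eigenvalues λ = 1, 4, 2.
For λ=1: eigenvector (1,1,0).
For λ=4: eigenvector (0,1,0).
For λ=2: eigenvector (1,-2,1).
General solution: K_1e^(t)(1,1,0) + K_2e^(4t)(0,1,0) + K_3e^(2t)(1,-2,1).

u(t) = K_1e^(t) + K_3e^(2t), v(t) = K_1e^(t) + K_2e^(4t) - 2K_3e^(2t), w(t) = K_3e^(2t)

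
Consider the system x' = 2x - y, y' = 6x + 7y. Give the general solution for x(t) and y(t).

x(t) = c_1e^(4t) + c_2e^(5t), y(t) = -2c_1e^(4t) - 3c_2e^(5t)

Coefficient matrix A = [[2, -1], [6, 7]].
Characteristic polynomial det(A - λI) = λ^2 - 9λ + 20 = 0.
Eigenvalues λ = 4, 5.
For λ=4: (A-λI) row 1 is [-2, -1], so an eigenvector is (1, -2).
For λ=5: (A-λI) row 1 is [-3, -1], so an eigenvector is (1, -3).
General solution: c_1e^(4t)(1,-2) + c_2e^(5t)(1,-3).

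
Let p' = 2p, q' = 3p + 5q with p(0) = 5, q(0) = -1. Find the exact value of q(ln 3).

A = [[2,0],[3,5]]; eigenvalues λ = 2, 5.
Eigenvectors: (1,-1) for λ=2, (0,1) for λ=5.
From the initial condition, c_1 = 5, c_2 = 4.
q(ln 3) = (5)(3^2)(-1) + (4)(3^5)(1) = 927.

927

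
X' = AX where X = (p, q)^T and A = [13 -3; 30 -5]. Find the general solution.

p(t) = -C_1e^(4t)sin(3t) + C_2e^(4t)cos(3t), q(t) = -3C_1e^(4t)sin(3t) + C_1e^(4t)cos(3t) + C_2e^(4t)sin(3t) + 3C_2e^(4t)cos(3t)

Coefficient matrix A = [[13, -3], [30, -5]].
Characteristic polynomial det(A - λI) = λ^2 - 8λ + 25 = 0.
Eigenvalues λ = 4 ± 3i (complex conjugate pair).
For λ=4+3i: an eigenvector is (0,1) - i(-1,-3) = (0 + i, 1 + 3i).
A real fundamental pair from Re and Im of e^((4+3i)t)v: X_1 = e^(4t)(cos(3t)·(0,1) + sin(3t)·(-1,-3)), X_2 = e^(4t)(sin(3t)·(0,1) - cos(3t)·(-1,-3)).
General solution: C_1X_1 + C_2X_2.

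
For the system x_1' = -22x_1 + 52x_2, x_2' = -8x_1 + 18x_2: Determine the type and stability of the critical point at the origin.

A = [[-22,52],[-8,18]]; det(A-λI) = λ^2 + 4λ + 20.
λ = -2 ± 4i: negative real part.

stable spiral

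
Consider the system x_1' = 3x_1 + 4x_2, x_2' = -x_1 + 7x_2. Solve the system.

Coefficient matrix A = [[3, 4], [-1, 7]].
Characteristic polynomial det(A - λI) = λ^2 - 10λ + 25 = 0.
Single eigenvalue λ = 5 with algebraic multiplicity 2.
Eigenvector v = (2,1); generalized eigenvector w with (A-λI)w=v is (3,2).
General solution: e^(5t)[C_1·v + C_2·(t·v + w)].

x_1(t) = 2C_1e^(5t) + 2C_2te^(5t) + 3C_2e^(5t), x_2(t) = C_1e^(5t) + C_2te^(5t) + 2C_2e^(5t)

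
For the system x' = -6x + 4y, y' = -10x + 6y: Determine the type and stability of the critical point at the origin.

center

A = [[-6,4],[-10,6]]; det(A-λI) = λ^2 + 4.
λ = 0 ± 2i: zero real part.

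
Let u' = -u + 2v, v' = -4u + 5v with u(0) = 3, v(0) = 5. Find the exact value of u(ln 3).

57

A = [[-1,2],[-4,5]]; eigenvalues λ = 3, 1.
Eigenvectors: (-1,-2) for λ=3, (1,1) for λ=1.
From the initial condition, c_1 = -2, c_2 = 1.
u(ln 3) = (-2)(3^3)(-1) + (1)(3^1)(1) = 57.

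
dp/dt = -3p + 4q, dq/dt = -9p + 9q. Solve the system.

Coefficient matrix A = [[-3, 4], [-9, 9]].
Characteristic polynomial det(A - λI) = λ^2 - 6λ + 9 = 0.
Single eigenvalue λ = 3 with algebraic multiplicity 2.
Eigenvector v = (2,3); generalized eigenvector w with (A-λI)w=v is (-1,-1).
General solution: e^(3t)[K_1·v + K_2·(t·v + w)].

p(t) = 2K_1e^(3t) + 2K_2te^(3t) - K_2e^(3t), q(t) = 3K_1e^(3t) + 3K_2te^(3t) - K_2e^(3t)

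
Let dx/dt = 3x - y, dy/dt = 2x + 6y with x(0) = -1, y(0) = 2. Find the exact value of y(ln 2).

A = [[3,-1],[2,6]]; eigenvalues λ = 5, 4.
Eigenvectors: (-1,2) for λ=5, (-1,1) for λ=4.
From the initial condition, c_1 = 1, c_2 = 0.
y(ln 2) = (1)(2^5)(2) + (0)(2^4)(1) = 64.

64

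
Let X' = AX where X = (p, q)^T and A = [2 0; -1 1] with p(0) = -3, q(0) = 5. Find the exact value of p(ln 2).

A = [[2,0],[-1,1]]; eigenvalues λ = 1, 2.
Eigenvectors: (0,-1) for λ=1, (1,-1) for λ=2.
From the initial condition, c_1 = -2, c_2 = -3.
p(ln 2) = (-2)(2^1)(0) + (-3)(2^2)(1) = -12.

-12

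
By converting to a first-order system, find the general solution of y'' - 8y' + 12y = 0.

Let x_1 = y, x_2 = y'. Then x_1' = x_2 and x_2' = -12x_1 + 8x_2.
A = [[0,1],[-12,8]]; det(A-λI) = λ^2 - 8λ + 12.
Eigenvalues λ = 2, 6 with eigenvectors (1,2), (1,6).

y(t) = C_1e^(2t) + C_2e^(6t)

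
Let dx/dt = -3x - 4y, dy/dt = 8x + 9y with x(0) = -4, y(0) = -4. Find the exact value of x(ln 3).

A = [[-3,-4],[8,9]]; eigenvalues λ = 5, 1.
Eigenvectors: (1,-2) for λ=5, (1,-1) for λ=1.
From the initial condition, c_1 = 8, c_2 = -12.
x(ln 3) = (8)(3^5)(1) + (-12)(3^1)(1) = 1908.

1908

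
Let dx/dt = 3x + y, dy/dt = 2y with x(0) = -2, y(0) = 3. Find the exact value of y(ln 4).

A = [[3,1],[0,2]]; eigenvalues λ = 3, 2.
Eigenvectors: (-1,0) for λ=3, (1,-1) for λ=2.
From the initial condition, c_1 = -1, c_2 = -3.
y(ln 4) = (-1)(4^3)(0) + (-3)(4^2)(-1) = 48.

48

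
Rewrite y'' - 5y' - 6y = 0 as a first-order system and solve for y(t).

Let x_1 = y, x_2 = y'. Then x_1' = x_2 and x_2' = 6x_1 + 5x_2.
A = [[0,1],[6,5]]; det(A-λI) = λ^2 - 5λ - 6.
Eigenvalues λ = -1, 6 with eigenvectors (1,-1), (1,6).

y(t) = C_1e^(-t) + C_2e^(6t)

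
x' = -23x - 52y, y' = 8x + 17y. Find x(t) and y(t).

Coefficient matrix A = [[-23, -52], [8, 17]].
Characteristic polynomial det(A - λI) = λ^2 + 6λ + 25 = 0.
Eigenvalues λ = -3 ± 4i (complex conjugate pair).
For λ=-3+4i: an eigenvector is (2,-1) - i(3,-1) = (2 - 3i, -1 + i).
A real fundamental pair from Re and Im of e^((-3+4i)t)v: X_1 = e^(-3t)(cos(4t)·(2,-1) + sin(4t)·(3,-1)), X_2 = e^(-3t)(sin(4t)·(2,-1) - cos(4t)·(3,-1)).
General solution: K_1X_1 + K_2X_2.

x(t) = 3K_1e^(-3t)sin(4t) + 2K_1e^(-3t)cos(4t) + 2K_2e^(-3t)sin(4t) - 3K_2e^(-3t)cos(4t), y(t) = -K_1e^(-3t)sin(4t) - K_1e^(-3t)cos(4t) - K_2e^(-3t)sin(4t) + K_2e^(-3t)cos(4t)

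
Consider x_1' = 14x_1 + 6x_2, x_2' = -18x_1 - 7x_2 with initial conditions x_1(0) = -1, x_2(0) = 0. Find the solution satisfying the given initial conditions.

Coefficient matrix A = [[14, 6], [-18, -7]].
Characteristic polynomial det(A - λI) = λ^2 - 7λ + 10 = 0.
Eigenvalues λ = 2, 5.
For λ=2: (A-λI) row 1 is [12, 6], so an eigenvector is (1, -2).
For λ=5: (A-λI) row 1 is [9, 6], so an eigenvector is (-2, 3).
General solution: C_1e^(2t)(1,-2) + C_2e^(5t)(-2,3).
Applying x_1(0)=-1, x_2(0)=0 gives C_1=3, C_2=2.

x_1(t) = -4e^(5t) + 3e^(2t), x_2(t) = 6e^(5t) - 6e^(2t)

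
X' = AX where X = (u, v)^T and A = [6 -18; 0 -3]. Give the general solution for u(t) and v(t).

u(t) = -2C_1e^(-3t) + C_2e^(6t), v(t) = -C_1e^(-3t)

Coefficient matrix A = [[6, -18], [0, -3]].
Characteristic polynomial det(A - λI) = λ^2 - 3λ - 18 = 0.
Eigenvalues λ = -3, 6.
For λ=-3: (A-λI) row 1 is [9, -18], so an eigenvector is (-2, -1).
For λ=6: (A-λI) row 1 is [0, -18], so an eigenvector is (1, 0).
General solution: C_1e^(-3t)(-2,-1) + C_2e^(6t)(1,0).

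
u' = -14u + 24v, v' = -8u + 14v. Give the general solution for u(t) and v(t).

u(t) = -2c_1e^(-2t) + 3c_2e^(2t), v(t) = -c_1e^(-2t) + 2c_2e^(2t)

Coefficient matrix A = [[-14, 24], [-8, 14]].
Characteristic polynomial det(A - λI) = λ^2 - 4 = 0.
Eigenvalues λ = -2, 2.
For λ=-2: (A-λI) row 1 is [-12, 24], so an eigenvector is (-2, -1).
For λ=2: (A-λI) row 1 is [-16, 24], so an eigenvector is (3, 2).
General solution: c_1e^(-2t)(-2,-1) + c_2e^(2t)(3,2).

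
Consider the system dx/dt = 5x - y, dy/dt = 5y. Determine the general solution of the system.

x(t) = c_1e^(5t) + c_2te^(5t) + c_2e^(5t), y(t) = -c_2e^(5t)

Coefficient matrix A = [[5, -1], [0, 5]].
Characteristic polynomial det(A - λI) = λ^2 - 10λ + 25 = 0.
Single eigenvalue λ = 5 with algebraic multiplicity 2.
Eigenvector v = (1,0); generalized eigenvector w with (A-λI)w=v is (1,-1).
General solution: e^(5t)[c_1·v + c_2·(t·v + w)].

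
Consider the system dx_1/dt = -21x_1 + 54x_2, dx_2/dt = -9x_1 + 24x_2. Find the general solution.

Coefficient matrix A = [[-21, 54], [-9, 24]].
Characteristic polynomial det(A - λI) = λ^2 - 3λ - 18 = 0.
Eigenvalues λ = -3, 6.
For λ=-3: (A-λI) row 1 is [-18, 54], so an eigenvector is (-3, -1).
For λ=6: (A-λI) row 1 is [-27, 54], so an eigenvector is (-2, -1).
General solution: c_1e^(-3t)(-3,-1) + c_2e^(6t)(-2,-1).

x_1(t) = -3c_1e^(-3t) - 2c_2e^(6t), x_2(t) = -c_1e^(-3t) - c_2e^(6t)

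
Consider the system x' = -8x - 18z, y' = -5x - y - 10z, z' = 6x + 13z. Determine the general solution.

x(t) = -3C_2e^(4t) - 2C_3e^(t), y(t) = C_1e^(-t) - C_2e^(4t), z(t) = 2C_2e^(4t) + C_3e^(t)

Coefficient matrix A = [[-8, 0, -18], [-5, -1, -10], [6, 0, 13]].
det(A - λI) = 0 gives eigenvalues λ = -1, 4, 1.
For λ=-1: eigenvector (0,1,0).
For λ=4: eigenvector (-3,-1,2).
For λ=1: eigenvector (-2,0,1).
General solution: C_1e^(-t)(0,1,0) + C_2e^(4t)(-3,-1,2) + C_3e^(t)(-2,0,1).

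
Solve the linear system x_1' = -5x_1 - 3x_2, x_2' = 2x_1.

Coefficient matrix A = [[-5, -3], [2, 0]].
Characteristic polynomial det(A - λI) = λ^2 + 5λ + 6 = 0.
Eigenvalues λ = -2, -3.
For λ=-2: (A-λI) row 1 is [-3, -3], so an eigenvector is (1, -1).
For λ=-3: (A-λI) row 1 is [-2, -3], so an eigenvector is (-3, 2).
General solution: c_1e^(-2t)(1,-1) + c_2e^(-3t)(-3,2).

x_1(t) = c_1e^(-2t) - 3c_2e^(-3t), x_2(t) = -c_1e^(-2t) + 2c_2e^(-3t)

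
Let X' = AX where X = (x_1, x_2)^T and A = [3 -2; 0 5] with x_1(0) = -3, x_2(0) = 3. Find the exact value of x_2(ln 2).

A = [[3,-2],[0,5]]; eigenvalues λ = 3, 5.
Eigenvectors: (-1,0) for λ=3, (-1,1) for λ=5.
From the initial condition, c_1 = 0, c_2 = 3.
x_2(ln 2) = (0)(2^3)(0) + (3)(2^5)(1) = 96.

96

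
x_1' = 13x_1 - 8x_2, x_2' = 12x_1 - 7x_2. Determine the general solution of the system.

x_1(t) = C_1e^(5t) - 2C_2e^(t), x_2(t) = C_1e^(5t) - 3C_2e^(t)

Coefficient matrix A = [[13, -8], [12, -7]].
Characteristic polynomial det(A - λI) = λ^2 - 6λ + 5 = 0.
Eigenvalues λ = 5, 1.
For λ=5: (A-λI) row 1 is [8, -8], so an eigenvector is (1, 1).
For λ=1: (A-λI) row 1 is [12, -8], so an eigenvector is (-2, -3).
General solution: C_1e^(5t)(1,1) + C_2e^(t)(-2,-3).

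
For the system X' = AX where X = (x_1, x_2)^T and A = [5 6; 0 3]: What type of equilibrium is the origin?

A = [[5,6],[0,3]]; det(A-λI) = λ^2 - 8λ + 15.
λ = 5, 3: both positive.

unstable node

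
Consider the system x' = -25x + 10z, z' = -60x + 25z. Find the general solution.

Coefficient matrix A = [[-25, 10], [-60, 25]].
Characteristic polynomial det(A - λI) = λ^2 - 25 = 0.
Eigenvalues λ = 5, -5.
For λ=5: (A-λI) row 1 is [-30, 10], so an eigenvector is (-1, -3).
For λ=-5: (A-λI) row 1 is [-20, 10], so an eigenvector is (1, 2).
General solution: C_1e^(5t)(-1,-3) + C_2e^(-5t)(1,2).

x(t) = -C_1e^(5t) + C_2e^(-5t), z(t) = -3C_1e^(5t) + 2C_2e^(-5t)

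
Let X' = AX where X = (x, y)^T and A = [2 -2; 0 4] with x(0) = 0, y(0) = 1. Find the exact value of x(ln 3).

-72

A = [[2,-2],[0,4]]; eigenvalues λ = 4, 2.
Eigenvectors: (-1,1) for λ=4, (-1,0) for λ=2.
From the initial condition, c_1 = 1, c_2 = -1.
x(ln 3) = (1)(3^4)(-1) + (-1)(3^2)(-1) = -72.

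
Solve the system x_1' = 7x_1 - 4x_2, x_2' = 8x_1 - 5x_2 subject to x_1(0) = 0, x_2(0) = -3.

x_1(t) = 3e^(3t) - 3e^(-t), x_2(t) = 3e^(3t) - 6e^(-t)

Coefficient matrix A = [[7, -4], [8, -5]].
Characteristic polynomial det(A - λI) = λ^2 - 2λ - 3 = 0.
Eigenvalues λ = 3, -1.
For λ=3: (A-λI) row 1 is [4, -4], so an eigenvector is (1, 1).
For λ=-1: (A-λI) row 1 is [8, -4], so an eigenvector is (-1, -2).
General solution: C_1e^(3t)(1,1) + C_2e^(-t)(-1,-2).
Applying x_1(0)=0, x_2(0)=-3 gives C_1=3, C_2=3.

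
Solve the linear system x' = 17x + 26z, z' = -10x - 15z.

x(t) = 2C_1e^(t)sin(2t) - 3C_1e^(t)cos(2t) - 3C_2e^(t)sin(2t) - 2C_2e^(t)cos(2t), z(t) = -C_1e^(t)sin(2t) + 2C_1e^(t)cos(2t) + 2C_2e^(t)sin(2t) + C_2e^(t)cos(2t)

Coefficient matrix A = [[17, 26], [-10, -15]].
Characteristic polynomial det(A - λI) = λ^2 - 2λ + 5 = 0.
Eigenvalues λ = 1 ± 2i (complex conjugate pair).
For λ=1+2i: an eigenvector is (-3,2) - i(2,-1) = (-3 - 2i, 2 + i).
A real fundamental pair from Re and Im of e^((1+2i)t)v: X_1 = e^(t)(cos(2t)·(-3,2) + sin(2t)·(2,-1)), X_2 = e^(t)(sin(2t)·(-3,2) - cos(2t)·(2,-1)).
General solution: C_1X_1 + C_2X_2.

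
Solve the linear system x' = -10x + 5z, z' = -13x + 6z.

Coefficient matrix A = [[-10, 5], [-13, 6]].
Characteristic polynomial det(A - λI) = λ^2 + 4λ + 5 = 0.
Eigenvalues λ = -2 ± i (complex conjugate pair).
For λ=-2+i: an eigenvector is (1,2) - i(2,3) = (1 - 2i, 2 - 3i).
A real fundamental pair from Re and Im of e^((-2+i)t)v: X_1 = e^(-2t)(cos(t)·(1,2) + sin(t)·(2,3)), X_2 = e^(-2t)(sin(t)·(1,2) - cos(t)·(2,3)).
General solution: c_1X_1 + c_2X_2.

x(t) = 2c_1e^(-2t)sin(t) + c_1e^(-2t)cos(t) + c_2e^(-2t)sin(t) - 2c_2e^(-2t)cos(t), z(t) = 3c_1e^(-2t)sin(t) + 2c_1e^(-2t)cos(t) + 2c_2e^(-2t)sin(t) - 3c_2e^(-2t)cos(t)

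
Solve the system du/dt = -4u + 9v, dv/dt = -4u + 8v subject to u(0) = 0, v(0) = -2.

u(t) = -18te^(2t), v(t) = -12te^(2t) - 2e^(2t)

Coefficient matrix A = [[-4, 9], [-4, 8]].
Characteristic polynomial det(A - λI) = λ^2 - 4λ + 4 = 0.
Single eigenvalue λ = 2 with algebraic multiplicity 2.
Eigenvector v = (-3,-2); generalized eigenvector w with (A-λI)w=v is (-1,-1).
General solution: e^(2t)[C_1·v + C_2·(t·v + w)].
Applying u(0)=0, v(0)=-2 gives C_1=-2, C_2=6.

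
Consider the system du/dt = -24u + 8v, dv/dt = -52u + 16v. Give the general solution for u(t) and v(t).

Coefficient matrix A = [[-24, 8], [-52, 16]].
Characteristic polynomial det(A - λI) = λ^2 + 8λ + 32 = 0.
Eigenvalues λ = -4 ± 4i (complex conjugate pair).
For λ=-4+4i: an eigenvector is (1,3) - i(1,2) = (1 - i, 3 - 2i).
A real fundamental pair from Re and Im of e^((-4+4i)t)v: X_1 = e^(-4t)(cos(4t)·(1,3) + sin(4t)·(1,2)), X_2 = e^(-4t)(sin(4t)·(1,3) - cos(4t)·(1,2)).
General solution: K_1X_1 + K_2X_2.

u(t) = K_1e^(-4t)sin(4t) + K_1e^(-4t)cos(4t) + K_2e^(-4t)sin(4t) - K_2e^(-4t)cos(4t), v(t) = 2K_1e^(-4t)sin(4t) + 3K_1e^(-4t)cos(4t) + 3K_2e^(-4t)sin(4t) - 2K_2e^(-4t)cos(4t)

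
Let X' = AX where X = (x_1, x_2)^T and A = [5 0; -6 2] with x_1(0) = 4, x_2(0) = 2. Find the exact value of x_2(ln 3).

A = [[5,0],[-6,2]]; eigenvalues λ = 2, 5.
Eigenvectors: (0,-1) for λ=2, (-1,2) for λ=5.
From the initial condition, c_1 = -10, c_2 = -4.
x_2(ln 3) = (-10)(3^2)(-1) + (-4)(3^5)(2) = -1854.

-1854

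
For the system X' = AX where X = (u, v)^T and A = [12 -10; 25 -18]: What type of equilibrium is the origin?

A = [[12,-10],[25,-18]]; det(A-λI) = λ^2 + 6λ + 34.
λ = -3 ± 5i: negative real part.

stable spiral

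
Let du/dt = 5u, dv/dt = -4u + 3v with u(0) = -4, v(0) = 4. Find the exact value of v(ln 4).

A = [[5,0],[-4,3]]; eigenvalues λ = 3, 5.
Eigenvectors: (0,1) for λ=3, (-1,2) for λ=5.
From the initial condition, c_1 = -4, c_2 = 4.
v(ln 4) = (-4)(4^3)(1) + (4)(4^5)(2) = 7936.

7936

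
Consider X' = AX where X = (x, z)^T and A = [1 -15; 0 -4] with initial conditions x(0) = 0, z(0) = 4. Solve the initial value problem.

x(t) = -12e^(t) + 12e^(-4t), z(t) = 4e^(-4t)

Coefficient matrix A = [[1, -15], [0, -4]].
Characteristic polynomial det(A - λI) = λ^2 + 3λ - 4 = 0.
Eigenvalues λ = 1, -4.
For λ=1: (A-λI) row 1 is [0, -15], so an eigenvector is (1, 0).
For λ=-4: (A-λI) row 1 is [5, -15], so an eigenvector is (3, 1).
General solution: C_1e^(t)(1,0) + C_2e^(-4t)(3,1).
Applying x(0)=0, z(0)=4 gives C_1=-12, C_2=4.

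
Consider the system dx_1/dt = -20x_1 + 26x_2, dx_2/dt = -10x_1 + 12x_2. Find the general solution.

Coefficient matrix A = [[-20, 26], [-10, 12]].
Characteristic polynomial det(A - λI) = λ^2 + 8λ + 20 = 0.
Eigenvalues λ = -4 ± 2i (complex conjugate pair).
For λ=-4+2i: an eigenvector is (3,2) - i(2,1) = (3 - 2i, 2 - i).
A real fundamental pair from Re and Im of e^((-4+2i)t)v: X_1 = e^(-4t)(cos(2t)·(3,2) + sin(2t)·(2,1)), X_2 = e^(-4t)(sin(2t)·(3,2) - cos(2t)·(2,1)).
General solution: C_1X_1 + C_2X_2.

x_1(t) = 2C_1e^(-4t)sin(2t) + 3C_1e^(-4t)cos(2t) + 3C_2e^(-4t)sin(2t) - 2C_2e^(-4t)cos(2t), x_2(t) = C_1e^(-4t)sin(2t) + 2C_1e^(-4t)cos(2t) + 2C_2e^(-4t)sin(2t) - C_2e^(-4t)cos(2t)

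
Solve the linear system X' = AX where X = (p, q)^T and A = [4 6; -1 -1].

p(t) = -2c_1e^(t) + 3c_2e^(2t), q(t) = c_1e^(t) - c_2e^(2t)

Coefficient matrix A = [[4, 6], [-1, -1]].
Characteristic polynomial det(A - λI) = λ^2 - 3λ + 2 = 0.
Eigenvalues λ = 1, 2.
For λ=1: (A-λI) row 1 is [3, 6], so an eigenvector is (-2, 1).
For λ=2: (A-λI) row 1 is [2, 6], so an eigenvector is (3, -1).
General solution: c_1e^(t)(-2,1) + c_2e^(2t)(3,-1).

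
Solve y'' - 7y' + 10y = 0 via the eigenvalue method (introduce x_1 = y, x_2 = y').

Let x_1 = y, x_2 = y'. Then x_1' = x_2 and x_2' = -10x_1 + 7x_2.
A = [[0,1],[-10,7]]; det(A-λI) = λ^2 - 7λ + 10.
Eigenvalues λ = 5, 2 with eigenvectors (1,5), (1,2).

y(t) = c_1e^(5t) + c_2e^(2t)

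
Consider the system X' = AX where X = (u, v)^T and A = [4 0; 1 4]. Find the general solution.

Coefficient matrix A = [[4, 0], [1, 4]].
Characteristic polynomial det(A - λI) = λ^2 - 8λ + 16 = 0.
Single eigenvalue λ = 4 with algebraic multiplicity 2.
Eigenvector v = (0,1); generalized eigenvector w with (A-λI)w=v is (1,-3).
General solution: e^(4t)[C_1·v + C_2·(t·v + w)].

u(t) = C_2e^(4t), v(t) = C_1e^(4t) + C_2te^(4t) - 3C_2e^(4t)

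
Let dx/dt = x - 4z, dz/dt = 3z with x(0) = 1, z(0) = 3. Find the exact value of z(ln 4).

192

A = [[1,-4],[0,3]]; eigenvalues λ = 1, 3.
Eigenvectors: (-1,0) for λ=1, (-2,1) for λ=3.
From the initial condition, c_1 = -7, c_2 = 3.
z(ln 4) = (-7)(4^1)(0) + (3)(4^3)(1) = 192.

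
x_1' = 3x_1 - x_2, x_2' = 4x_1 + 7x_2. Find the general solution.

Coefficient matrix A = [[3, -1], [4, 7]].
Characteristic polynomial det(A - λI) = λ^2 - 10λ + 25 = 0.
Single eigenvalue λ = 5 with algebraic multiplicity 2.
Eigenvector v = (-1,2); generalized eigenvector w with (A-λI)w=v is (0,1).
General solution: e^(5t)[c_1·v + c_2·(t·v + w)].

x_1(t) = -c_1e^(5t) - c_2te^(5t), x_2(t) = 2c_1e^(5t) + 2c_2te^(5t) + c_2e^(5t)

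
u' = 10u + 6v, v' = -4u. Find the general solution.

u(t) = -K_1e^(4t) - 3K_2e^(6t), v(t) = K_1e^(4t) + 2K_2e^(6t)

Coefficient matrix A = [[10, 6], [-4, 0]].
Characteristic polynomial det(A - λI) = λ^2 - 10λ + 24 = 0.
Eigenvalues λ = 4, 6.
For λ=4: (A-λI) row 1 is [6, 6], so an eigenvector is (-1, 1).
For λ=6: (A-λI) row 1 is [4, 6], so an eigenvector is (-3, 2).
General solution: K_1e^(4t)(-1,1) + K_2e^(6t)(-3,2).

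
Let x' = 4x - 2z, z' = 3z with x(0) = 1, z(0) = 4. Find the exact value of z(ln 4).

A = [[4,-2],[0,3]]; eigenvalues λ = 3, 4.
Eigenvectors: (2,1) for λ=3, (-1,0) for λ=4.
From the initial condition, c_1 = 4, c_2 = 7.
z(ln 4) = (4)(4^3)(1) + (7)(4^4)(0) = 256.

256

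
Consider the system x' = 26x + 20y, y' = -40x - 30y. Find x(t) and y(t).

Coefficient matrix A = [[26, 20], [-40, -30]].
Characteristic polynomial det(A - λI) = λ^2 + 4λ + 20 = 0.
Eigenvalues λ = -2 ± 4i (complex conjugate pair).
For λ=-2+4i: an eigenvector is (-1,1) - i(-2,3) = (-1 + 2i, 1 - 3i).
A real fundamental pair from Re and Im of e^((-2+4i)t)v: X_1 = e^(-2t)(cos(4t)·(-1,1) + sin(4t)·(-2,3)), X_2 = e^(-2t)(sin(4t)·(-1,1) - cos(4t)·(-2,3)).
General solution: c_1X_1 + c_2X_2.

x(t) = -2c_1e^(-2t)sin(4t) - c_1e^(-2t)cos(4t) - c_2e^(-2t)sin(4t) + 2c_2e^(-2t)cos(4t), y(t) = 3c_1e^(-2t)sin(4t) + c_1e^(-2t)cos(4t) + c_2e^(-2t)sin(4t) - 3c_2e^(-2t)cos(4t)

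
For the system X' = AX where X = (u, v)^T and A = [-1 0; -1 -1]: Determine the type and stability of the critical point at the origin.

A = [[-1,0],[-1,-1]]; det(A-λI) = λ^2 + 2λ + 1.
repeated λ = -1 with a single eigenvector.

stable improper node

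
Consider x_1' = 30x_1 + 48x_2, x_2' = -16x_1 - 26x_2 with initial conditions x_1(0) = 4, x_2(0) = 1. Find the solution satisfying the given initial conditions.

Coefficient matrix A = [[30, 48], [-16, -26]].
Characteristic polynomial det(A - λI) = λ^2 - 4λ - 12 = 0.
Eigenvalues λ = -2, 6.
For λ=-2: (A-λI) row 1 is [32, 48], so an eigenvector is (-3, 2).
For λ=6: (A-λI) row 1 is [24, 48], so an eigenvector is (2, -1).
General solution: K_1e^(-2t)(-3,2) + K_2e^(6t)(2,-1).
Applying x_1(0)=4, x_2(0)=1 gives K_1=6, K_2=11.

x_1(t) = 22e^(6t) - 18e^(-2t), x_2(t) = -11e^(6t) + 12e^(-2t)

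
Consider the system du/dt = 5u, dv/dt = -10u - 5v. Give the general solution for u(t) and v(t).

Coefficient matrix A = [[5, 0], [-10, -5]].
Characteristic polynomial det(A - λI) = λ^2 - 25 = 0.
Eigenvalues λ = 5, -5.
For λ=5: (A-λI) row 2 is [-10, -10], so an eigenvector is (1, -1).
For λ=-5: (A-λI) row 1 is [10, 0], so an eigenvector is (0, -1).
General solution: c_1e^(5t)(1,-1) + c_2e^(-5t)(0,-1).

u(t) = c_1e^(5t), v(t) = -c_1e^(5t) - c_2e^(-5t)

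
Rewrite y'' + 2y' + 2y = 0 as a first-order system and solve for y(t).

Let x_1 = y, x_2 = y'. Then x_1' = x_2 and x_2' = -2x_1 - 2x_2.
A = [[0,1],[-2,-2]]; det(A-λI) = λ^2 + 2λ + 2.
Eigenvalues λ = -1 ± i.

y(t) = c_1e^(-t)cos(t) + c_2e^(-t)sin(t)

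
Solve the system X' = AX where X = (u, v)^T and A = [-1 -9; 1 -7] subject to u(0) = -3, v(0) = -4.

u(t) = 27te^(-4t) - 3e^(-4t), v(t) = 9te^(-4t) - 4e^(-4t)

Coefficient matrix A = [[-1, -9], [1, -7]].
Characteristic polynomial det(A - λI) = λ^2 + 8λ + 16 = 0.
Single eigenvalue λ = -4 with algebraic multiplicity 2.
Eigenvector v = (-3,-1); generalized eigenvector w with (A-λI)w=v is (-1,0).
General solution: e^(-4t)[C_1·v + C_2·(t·v + w)].
Applying u(0)=-3, v(0)=-4 gives C_1=4, C_2=-9.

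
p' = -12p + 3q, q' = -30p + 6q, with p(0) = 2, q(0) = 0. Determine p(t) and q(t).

p(t) = -6e^(-3t)sin(3t) + 2e^(-3t)cos(3t), q(t) = -20e^(-3t)sin(3t)

Coefficient matrix A = [[-12, 3], [-30, 6]].
Characteristic polynomial det(A - λI) = λ^2 + 6λ + 18 = 0.
Eigenvalues λ = -3 ± 3i (complex conjugate pair).
For λ=-3+3i: an eigenvector is (1,3) - i(0,-1) = (1, 3 + i).
A real fundamental pair from Re and Im of e^((-3+3i)t)v: X_1 = e^(-3t)(cos(3t)·(1,3) + sin(3t)·(0,-1)), X_2 = e^(-3t)(sin(3t)·(1,3) - cos(3t)·(0,-1)).
General solution: c_1X_1 + c_2X_2.
Applying p(0)=2, q(0)=0 gives c_1=2, c_2=-6.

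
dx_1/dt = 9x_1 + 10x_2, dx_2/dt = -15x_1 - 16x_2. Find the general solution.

Coefficient matrix A = [[9, 10], [-15, -16]].
Characteristic polynomial det(A - λI) = λ^2 + 7λ + 6 = 0.
Eigenvalues λ = -1, -6.
For λ=-1: (A-λI) row 1 is [10, 10], so an eigenvector is (1, -1).
For λ=-6: (A-λI) row 1 is [15, 10], so an eigenvector is (-2, 3).
General solution: C_1e^(-t)(1,-1) + C_2e^(-6t)(-2,3).

x_1(t) = C_1e^(-t) - 2C_2e^(-6t), x_2(t) = -C_1e^(-t) + 3C_2e^(-6t)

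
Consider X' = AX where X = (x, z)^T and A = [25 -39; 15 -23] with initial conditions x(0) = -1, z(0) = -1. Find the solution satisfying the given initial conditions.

Coefficient matrix A = [[25, -39], [15, -23]].
Characteristic polynomial det(A - λI) = λ^2 - 2λ + 10 = 0.
Eigenvalues λ = 1 ± 3i (complex conjugate pair).
For λ=1+3i: an eigenvector is (-2,-1) - i(-3,-2) = (-2 + 3i, -1 + 2i).
A real fundamental pair from Re and Im of e^((1+3i)t)v: X_1 = e^(t)(cos(3t)·(-2,-1) + sin(3t)·(-3,-2)), X_2 = e^(t)(sin(3t)·(-2,-1) - cos(3t)·(-3,-2)).
General solution: K_1X_1 + K_2X_2.
Applying x(0)=-1, z(0)=-1 gives K_1=-1, K_2=-1.

x(t) = 5e^(t)sin(3t) - e^(t)cos(3t), z(t) = 3e^(t)sin(3t) - e^(t)cos(3t)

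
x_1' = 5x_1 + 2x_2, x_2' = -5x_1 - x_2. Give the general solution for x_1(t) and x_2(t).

x_1(t) = C_1e^(2t)sin(t) + C_1e^(2t)cos(t) + C_2e^(2t)sin(t) - C_2e^(2t)cos(t), x_2(t) = -2C_1e^(2t)sin(t) - C_1e^(2t)cos(t) - C_2e^(2t)sin(t) + 2C_2e^(2t)cos(t)

Coefficient matrix A = [[5, 2], [-5, -1]].
Characteristic polynomial det(A - λI) = λ^2 - 4λ + 5 = 0.
Eigenvalues λ = 2 ± i (complex conjugate pair).
For λ=2+i: an eigenvector is (1,-1) - i(1,-2) = (1 - i, -1 + 2i).
A real fundamental pair from Re and Im of e^((2+i)t)v: X_1 = e^(2t)(cos(t)·(1,-1) + sin(t)·(1,-2)), X_2 = e^(2t)(sin(t)·(1,-1) - cos(t)·(1,-2)).
General solution: C_1X_1 + C_2X_2.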